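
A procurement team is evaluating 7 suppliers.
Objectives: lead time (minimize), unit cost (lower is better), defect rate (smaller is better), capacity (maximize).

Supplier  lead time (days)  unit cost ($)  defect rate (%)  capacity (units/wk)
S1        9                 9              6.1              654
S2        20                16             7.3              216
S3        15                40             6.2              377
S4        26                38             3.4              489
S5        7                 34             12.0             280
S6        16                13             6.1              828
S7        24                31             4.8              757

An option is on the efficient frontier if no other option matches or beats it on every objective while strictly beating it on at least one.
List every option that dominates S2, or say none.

S1: lead time 9≤20, unit cost 9≤16, defect rate 6.1≤7.3, capacity 654≥216 — dominates S2.
S6: lead time 16≤20, unit cost 13≤16, defect rate 6.1≤7.3, capacity 828≥216 — dominates S2.
Others (S3, S4, S5, S7) are each worse than S2 on at least one objective.

S1, S6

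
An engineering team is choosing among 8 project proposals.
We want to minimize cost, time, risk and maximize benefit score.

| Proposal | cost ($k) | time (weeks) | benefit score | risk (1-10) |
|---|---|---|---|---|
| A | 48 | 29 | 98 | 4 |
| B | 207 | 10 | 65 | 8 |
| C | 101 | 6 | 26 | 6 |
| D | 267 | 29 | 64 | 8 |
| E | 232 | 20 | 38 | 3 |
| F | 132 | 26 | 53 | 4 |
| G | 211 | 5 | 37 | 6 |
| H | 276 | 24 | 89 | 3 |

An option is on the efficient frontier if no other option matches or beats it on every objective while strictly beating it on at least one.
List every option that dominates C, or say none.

A: worse on time (29 vs 6).
B: worse on cost (207 vs 101).
D: worse on cost (267 vs 101).
E: worse on cost (232 vs 101).
F: worse on cost (132 vs 101).
G: worse on cost (211 vs 101).
H: worse on cost (276 vs 101).
No option dominates C.

none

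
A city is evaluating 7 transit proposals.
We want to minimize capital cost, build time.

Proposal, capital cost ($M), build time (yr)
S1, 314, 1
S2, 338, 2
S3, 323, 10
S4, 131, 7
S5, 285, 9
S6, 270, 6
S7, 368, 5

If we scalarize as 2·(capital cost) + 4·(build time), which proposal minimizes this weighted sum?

S4

S1: 2·314 + 4·1 = 632
S2: 2·338 + 4·2 = 684
S3: 2·323 + 4·10 = 686
S4: 2·131 + 4·7 = 290
S5: 2·285 + 4·9 = 606
S6: 2·270 + 4·6 = 564
S7: 2·368 + 4·5 = 756
Lowest: S4 at 290.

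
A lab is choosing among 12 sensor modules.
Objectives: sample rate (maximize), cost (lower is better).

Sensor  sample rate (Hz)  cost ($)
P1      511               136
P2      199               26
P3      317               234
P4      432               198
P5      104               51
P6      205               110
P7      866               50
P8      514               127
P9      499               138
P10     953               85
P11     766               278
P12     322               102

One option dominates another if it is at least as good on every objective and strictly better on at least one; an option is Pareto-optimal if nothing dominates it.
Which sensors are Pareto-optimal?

P2, P7, P10

P1: dominated by P7 (sample rate 866≥511, cost 50≤136).
P2: not dominated (best cost).
P3: dominated by P1 (sample rate 511≥317, cost 136≤234).
P4: dominated by P1 (sample rate 511≥432, cost 136≤198).
P5: dominated by P2 (sample rate 199≥104, cost 26≤51).
P6: dominated by P7 (sample rate 866≥205, cost 50≤110).
P7: not dominated.
P8: dominated by P7 (sample rate 866≥514, cost 50≤127).
P9: dominated by P1 (sample rate 511≥499, cost 136≤138).
P10: not dominated (best sample rate).
P11: dominated by P7 (sample rate 866≥766, cost 50≤278).
P12: dominated by P7 (sample rate 866≥322, cost 50≤102).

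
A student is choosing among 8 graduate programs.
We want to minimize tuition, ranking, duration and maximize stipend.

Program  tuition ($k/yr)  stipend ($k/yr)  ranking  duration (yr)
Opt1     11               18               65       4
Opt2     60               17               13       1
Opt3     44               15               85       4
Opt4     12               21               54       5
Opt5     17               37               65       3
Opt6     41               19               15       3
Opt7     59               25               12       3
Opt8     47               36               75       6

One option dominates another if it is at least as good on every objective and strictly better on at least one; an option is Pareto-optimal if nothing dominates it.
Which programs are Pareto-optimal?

Opt1: not dominated (best tuition).
Opt2: not dominated (best duration).
Opt3: dominated by Opt1 (tuition 11≤44, stipend 18≥15, ranking 65≤85, duration 4≤4).
Opt4: not dominated.
Opt5: not dominated (best stipend).
Opt6: not dominated.
Opt7: not dominated (best ranking).
Opt8: dominated by Opt5 (tuition 17≤47, stipend 37≥36, ranking 65≤75, duration 3≤6).

Opt1, Opt2, Opt4, Opt5, Opt6, Opt7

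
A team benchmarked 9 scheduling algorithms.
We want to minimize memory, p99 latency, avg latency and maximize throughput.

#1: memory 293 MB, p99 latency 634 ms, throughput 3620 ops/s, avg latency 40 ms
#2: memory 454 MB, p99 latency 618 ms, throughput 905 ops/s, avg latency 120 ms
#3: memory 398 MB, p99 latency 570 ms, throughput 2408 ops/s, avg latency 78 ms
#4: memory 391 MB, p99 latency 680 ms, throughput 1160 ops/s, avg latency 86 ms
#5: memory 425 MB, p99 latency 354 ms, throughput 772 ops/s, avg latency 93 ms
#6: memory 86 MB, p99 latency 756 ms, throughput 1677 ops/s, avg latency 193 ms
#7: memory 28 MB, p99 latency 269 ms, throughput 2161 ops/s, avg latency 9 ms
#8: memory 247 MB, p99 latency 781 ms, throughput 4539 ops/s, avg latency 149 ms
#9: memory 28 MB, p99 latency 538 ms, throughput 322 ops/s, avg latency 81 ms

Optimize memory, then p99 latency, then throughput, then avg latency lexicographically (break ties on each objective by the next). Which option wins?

First minimize memory: best is 28, kept {#7, #9}.
Then minimize p99 latency: best is 269, kept {#7}.

#7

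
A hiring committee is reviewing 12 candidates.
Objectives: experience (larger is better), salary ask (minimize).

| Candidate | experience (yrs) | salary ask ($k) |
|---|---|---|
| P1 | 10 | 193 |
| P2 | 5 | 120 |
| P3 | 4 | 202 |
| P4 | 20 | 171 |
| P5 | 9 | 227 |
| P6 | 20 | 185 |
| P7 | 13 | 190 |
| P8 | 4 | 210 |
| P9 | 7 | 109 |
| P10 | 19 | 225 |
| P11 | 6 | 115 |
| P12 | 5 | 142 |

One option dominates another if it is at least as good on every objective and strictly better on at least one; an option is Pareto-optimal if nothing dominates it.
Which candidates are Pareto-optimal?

P1: dominated by P4 (experience 20≥10, salary ask 171≤193).
P2: dominated by P9 (experience 7≥5, salary ask 109≤120).
P3: dominated by P1 (experience 10≥4, salary ask 193≤202).
P4: not dominated.
P5: dominated by P1 (experience 10≥9, salary ask 193≤227).
P6: dominated by P4 (experience 20≥20, salary ask 171≤185).
P7: dominated by P4 (experience 20≥13, salary ask 171≤190).
P8: dominated by P1 (experience 10≥4, salary ask 193≤210).
P9: not dominated (best salary ask).
P10: dominated by P4 (experience 20≥19, salary ask 171≤225).
P11: dominated by P9 (experience 7≥6, salary ask 109≤115).
P12: dominated by P2 (experience 5≥5, salary ask 120≤142).

P4, P9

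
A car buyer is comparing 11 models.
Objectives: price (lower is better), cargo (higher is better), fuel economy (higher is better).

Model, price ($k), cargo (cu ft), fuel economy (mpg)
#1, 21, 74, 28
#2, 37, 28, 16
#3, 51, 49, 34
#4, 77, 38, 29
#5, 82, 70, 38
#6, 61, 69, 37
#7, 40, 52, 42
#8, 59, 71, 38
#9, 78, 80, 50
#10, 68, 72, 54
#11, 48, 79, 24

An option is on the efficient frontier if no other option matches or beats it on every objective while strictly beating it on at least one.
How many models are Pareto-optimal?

6

#1: not dominated (best price).
#2: dominated by #1 (price 21≤37, cargo 74≥28, fuel economy 28≥16).
#3: dominated by #7 (price 40≤51, cargo 52≥49, fuel economy 42≥34).
#4: dominated by #3 (price 51≤77, cargo 49≥38, fuel economy 34≥29).
#5: dominated by #8 (price 59≤82, cargo 71≥70, fuel economy 38≥38).
#6: dominated by #8 (price 59≤61, cargo 71≥69, fuel economy 38≥37).
#7: not dominated.
#8: not dominated.
#9: not dominated (best cargo).
#10: not dominated (best fuel economy).
#11: not dominated.
Pareto-optimal: #1, #7, #8, #9, #10, #11 → 6.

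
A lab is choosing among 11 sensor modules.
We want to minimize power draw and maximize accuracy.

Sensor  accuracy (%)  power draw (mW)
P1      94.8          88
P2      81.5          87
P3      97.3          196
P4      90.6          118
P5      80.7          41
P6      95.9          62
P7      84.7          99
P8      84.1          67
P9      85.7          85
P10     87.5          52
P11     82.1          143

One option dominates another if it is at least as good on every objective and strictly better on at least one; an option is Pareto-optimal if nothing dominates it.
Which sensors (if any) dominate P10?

none

P1: worse on power draw (88 vs 52).
P2: worse on accuracy (81.5 vs 87.5).
P3: worse on power draw (196 vs 52).
P4: worse on power draw (118 vs 52).
P5: worse on accuracy (80.7 vs 87.5).
P6: worse on power draw (62 vs 52).
P7: worse on accuracy (84.7 vs 87.5).
P8: worse on accuracy (84.1 vs 87.5).
P9: worse on accuracy (85.7 vs 87.5).
P11: worse on accuracy (82.1 vs 87.5).
No option dominates P10.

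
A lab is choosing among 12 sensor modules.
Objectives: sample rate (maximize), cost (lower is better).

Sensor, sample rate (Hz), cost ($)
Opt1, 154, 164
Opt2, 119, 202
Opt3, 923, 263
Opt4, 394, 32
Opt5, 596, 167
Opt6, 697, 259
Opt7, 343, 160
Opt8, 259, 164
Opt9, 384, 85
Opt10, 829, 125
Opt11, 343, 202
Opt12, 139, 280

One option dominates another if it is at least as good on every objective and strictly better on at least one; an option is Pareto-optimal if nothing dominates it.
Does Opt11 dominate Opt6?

No

Opt11 vs Opt6: Opt11 is worse on sample rate (343 vs 697), so it does not dominate Opt6.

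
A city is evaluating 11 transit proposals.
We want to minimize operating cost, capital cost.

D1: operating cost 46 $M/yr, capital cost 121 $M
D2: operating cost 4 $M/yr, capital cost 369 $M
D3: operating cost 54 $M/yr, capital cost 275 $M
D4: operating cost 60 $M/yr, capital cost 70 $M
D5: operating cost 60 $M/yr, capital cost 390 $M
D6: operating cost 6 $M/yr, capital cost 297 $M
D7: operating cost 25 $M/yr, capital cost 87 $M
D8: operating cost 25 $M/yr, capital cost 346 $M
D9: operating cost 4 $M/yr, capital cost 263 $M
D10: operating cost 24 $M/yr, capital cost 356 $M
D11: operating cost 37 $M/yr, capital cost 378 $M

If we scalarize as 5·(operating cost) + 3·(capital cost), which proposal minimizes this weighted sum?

D1: 5·46 + 3·121 = 593
D2: 5·4 + 3·369 = 1127
D3: 5·54 + 3·275 = 1095
D4: 5·60 + 3·70 = 510
D5: 5·60 + 3·390 = 1470
D6: 5·6 + 3·297 = 921
D7: 5·25 + 3·87 = 386
D8: 5·25 + 3·346 = 1163
D9: 5·4 + 3·263 = 809
D10: 5·24 + 3·356 = 1188
D11: 5·37 + 3·378 = 1319
Lowest: D7 at 386.

D7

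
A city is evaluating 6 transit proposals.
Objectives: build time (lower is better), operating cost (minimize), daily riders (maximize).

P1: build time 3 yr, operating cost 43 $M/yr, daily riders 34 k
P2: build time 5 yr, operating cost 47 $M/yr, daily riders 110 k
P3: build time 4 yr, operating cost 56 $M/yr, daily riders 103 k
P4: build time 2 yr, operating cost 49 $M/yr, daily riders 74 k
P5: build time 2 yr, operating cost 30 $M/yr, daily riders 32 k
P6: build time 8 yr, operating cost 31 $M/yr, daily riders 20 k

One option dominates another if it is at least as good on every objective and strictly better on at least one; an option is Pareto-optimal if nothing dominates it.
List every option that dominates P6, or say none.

P5

P5: build time 2≤8, operating cost 30≤31, daily riders 32≥20 — dominates P6.
Others (P1, P2, P3, P4) are each worse than P6 on at least one objective.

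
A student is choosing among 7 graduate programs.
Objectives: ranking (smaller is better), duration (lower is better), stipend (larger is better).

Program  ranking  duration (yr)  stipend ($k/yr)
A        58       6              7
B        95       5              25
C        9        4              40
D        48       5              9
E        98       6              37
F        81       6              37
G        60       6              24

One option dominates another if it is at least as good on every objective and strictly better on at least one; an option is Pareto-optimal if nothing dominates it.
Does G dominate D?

G vs D: G is worse on ranking (60 vs 48), so it does not dominate D.

No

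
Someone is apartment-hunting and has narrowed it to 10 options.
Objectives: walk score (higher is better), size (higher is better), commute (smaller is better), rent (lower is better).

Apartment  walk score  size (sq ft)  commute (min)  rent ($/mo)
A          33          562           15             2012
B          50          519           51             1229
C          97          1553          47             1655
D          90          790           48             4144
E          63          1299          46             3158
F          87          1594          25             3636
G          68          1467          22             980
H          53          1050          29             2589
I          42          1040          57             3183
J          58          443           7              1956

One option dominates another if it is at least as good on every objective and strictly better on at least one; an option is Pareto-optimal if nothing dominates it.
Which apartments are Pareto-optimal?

A, C, F, G, J

A: not dominated.
B: dominated by G (walk score 68≥50, size 1467≥519, commute 22≤51, rent 980≤1229).
C: not dominated (best walk score).
D: dominated by C (walk score 97≥90, size 1553≥790, commute 47≤48, rent 1655≤4144).
E: dominated by G (walk score 68≥63, size 1467≥1299, commute 22≤46, rent 980≤3158).
F: not dominated (best size).
G: not dominated (best rent).
H: dominated by G (walk score 68≥53, size 1467≥1050, commute 22≤29, rent 980≤2589).
I: dominated by C (walk score 97≥42, size 1553≥1040, commute 47≤57, rent 1655≤3183).
J: not dominated (best commute).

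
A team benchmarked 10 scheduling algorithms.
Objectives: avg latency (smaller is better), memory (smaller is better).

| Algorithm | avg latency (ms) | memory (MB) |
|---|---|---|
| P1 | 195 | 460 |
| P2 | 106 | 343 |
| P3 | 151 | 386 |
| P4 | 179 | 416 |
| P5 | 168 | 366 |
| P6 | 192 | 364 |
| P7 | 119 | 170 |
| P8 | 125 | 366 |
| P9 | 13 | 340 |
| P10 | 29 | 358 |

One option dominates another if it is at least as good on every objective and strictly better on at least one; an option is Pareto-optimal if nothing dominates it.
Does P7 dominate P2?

P7 vs P2: P7 is worse on avg latency (119 vs 106), so it does not dominate P2.

No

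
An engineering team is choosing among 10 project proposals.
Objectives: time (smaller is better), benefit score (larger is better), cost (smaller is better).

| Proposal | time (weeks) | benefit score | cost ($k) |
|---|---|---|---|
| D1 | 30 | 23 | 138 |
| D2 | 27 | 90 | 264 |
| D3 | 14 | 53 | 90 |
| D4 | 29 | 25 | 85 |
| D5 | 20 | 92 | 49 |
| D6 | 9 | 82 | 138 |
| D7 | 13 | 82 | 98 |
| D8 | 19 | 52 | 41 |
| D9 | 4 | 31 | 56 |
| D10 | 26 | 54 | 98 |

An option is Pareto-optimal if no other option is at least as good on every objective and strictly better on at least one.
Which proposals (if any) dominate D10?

D5: time 20≤26, benefit score 92≥54, cost 49≤98 — dominates D10.
D7: time 13≤26, benefit score 82≥54, cost 98≤98 — dominates D10.
Others (D1, D2, D3, D4, D6, D8, D9) are each worse than D10 on at least one objective.

D5, D7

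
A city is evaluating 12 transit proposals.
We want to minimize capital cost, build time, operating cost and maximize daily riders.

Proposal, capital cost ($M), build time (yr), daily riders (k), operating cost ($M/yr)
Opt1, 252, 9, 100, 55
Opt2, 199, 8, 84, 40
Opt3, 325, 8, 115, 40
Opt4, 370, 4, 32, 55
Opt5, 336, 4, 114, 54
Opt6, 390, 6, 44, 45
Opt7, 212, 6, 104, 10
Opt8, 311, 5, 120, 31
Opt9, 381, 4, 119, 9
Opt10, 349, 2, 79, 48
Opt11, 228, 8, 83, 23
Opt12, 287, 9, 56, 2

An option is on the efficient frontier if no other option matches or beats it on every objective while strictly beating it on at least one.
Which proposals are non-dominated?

Opt1: dominated by Opt7 (capital cost 212≤252, build time 6≤9, daily riders 104≥100, operating cost 10≤55).
Opt2: not dominated (best capital cost).
Opt3: dominated by Opt8 (capital cost 311≤325, build time 5≤8, daily riders 120≥115, operating cost 31≤40).
Opt4: dominated by Opt5 (capital cost 336≤370, build time 4≤4, daily riders 114≥32, operating cost 54≤55).
Opt5: not dominated.
Opt6: dominated by Opt7 (capital cost 212≤390, build time 6≤6, daily riders 104≥44, operating cost 10≤45).
Opt7: not dominated.
Opt8: not dominated (best daily riders).
Opt9: not dominated.
Opt10: not dominated (best build time).
Opt11: dominated by Opt7 (capital cost 212≤228, build time 6≤8, daily riders 104≥83, operating cost 10≤23).
Opt12: not dominated (best operating cost).

Opt2, Opt5, Opt7, Opt8, Opt9, Opt10, Opt12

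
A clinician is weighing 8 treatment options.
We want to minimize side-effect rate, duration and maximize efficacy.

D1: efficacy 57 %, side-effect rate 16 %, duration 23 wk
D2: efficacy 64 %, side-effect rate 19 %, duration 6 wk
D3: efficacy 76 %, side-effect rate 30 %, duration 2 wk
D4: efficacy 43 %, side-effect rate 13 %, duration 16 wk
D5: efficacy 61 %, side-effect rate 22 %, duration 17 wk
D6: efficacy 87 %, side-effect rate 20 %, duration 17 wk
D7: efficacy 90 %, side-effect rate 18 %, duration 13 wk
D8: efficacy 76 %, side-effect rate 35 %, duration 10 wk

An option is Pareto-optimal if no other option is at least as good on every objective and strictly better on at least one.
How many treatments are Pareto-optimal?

5

D1: not dominated.
D2: not dominated.
D3: not dominated (best duration).
D4: not dominated (best side-effect rate).
D5: dominated by D2 (efficacy 64≥61, side-effect rate 19≤22, duration 6≤17).
D6: dominated by D7 (efficacy 90≥87, side-effect rate 18≤20, duration 13≤17).
D7: not dominated (best efficacy).
D8: dominated by D3 (efficacy 76≥76, side-effect rate 30≤35, duration 2≤10).
Pareto-optimal: D1, D2, D3, D4, D7 → 5.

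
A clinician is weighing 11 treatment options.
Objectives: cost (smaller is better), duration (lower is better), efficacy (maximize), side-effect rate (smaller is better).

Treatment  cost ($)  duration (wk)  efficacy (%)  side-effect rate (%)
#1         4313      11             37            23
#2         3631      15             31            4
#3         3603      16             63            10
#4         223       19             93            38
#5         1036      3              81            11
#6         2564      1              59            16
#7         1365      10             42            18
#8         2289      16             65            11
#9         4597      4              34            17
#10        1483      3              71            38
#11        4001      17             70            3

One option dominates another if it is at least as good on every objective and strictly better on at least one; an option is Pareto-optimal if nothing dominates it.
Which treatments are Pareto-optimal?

#1: dominated by #5 (cost 1036≤4313, duration 3≤11, efficacy 81≥37, side-effect rate 11≤23).
#2: not dominated.
#3: not dominated.
#4: not dominated (best cost).
#5: not dominated.
#6: not dominated (best duration).
#7: dominated by #5 (cost 1036≤1365, duration 3≤10, efficacy 81≥42, side-effect rate 11≤18).
#8: dominated by #5 (cost 1036≤2289, duration 3≤16, efficacy 81≥65, side-effect rate 11≤11).
#9: dominated by #5 (cost 1036≤4597, duration 3≤4, efficacy 81≥34, side-effect rate 11≤17).
#10: dominated by #5 (cost 1036≤1483, duration 3≤3, efficacy 81≥71, side-effect rate 11≤38).
#11: not dominated (best side-effect rate).

#2, #3, #4, #5, #6, #11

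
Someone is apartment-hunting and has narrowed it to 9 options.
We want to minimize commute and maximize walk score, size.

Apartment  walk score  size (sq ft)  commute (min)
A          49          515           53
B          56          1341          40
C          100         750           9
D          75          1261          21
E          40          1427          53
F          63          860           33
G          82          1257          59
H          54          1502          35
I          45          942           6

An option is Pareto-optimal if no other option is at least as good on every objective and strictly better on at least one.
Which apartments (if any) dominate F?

D: walk score 75≥63, size 1261≥860, commute 21≤33 — dominates F.
Others (A, B, C, E, G, H, I) are each worse than F on at least one objective.

D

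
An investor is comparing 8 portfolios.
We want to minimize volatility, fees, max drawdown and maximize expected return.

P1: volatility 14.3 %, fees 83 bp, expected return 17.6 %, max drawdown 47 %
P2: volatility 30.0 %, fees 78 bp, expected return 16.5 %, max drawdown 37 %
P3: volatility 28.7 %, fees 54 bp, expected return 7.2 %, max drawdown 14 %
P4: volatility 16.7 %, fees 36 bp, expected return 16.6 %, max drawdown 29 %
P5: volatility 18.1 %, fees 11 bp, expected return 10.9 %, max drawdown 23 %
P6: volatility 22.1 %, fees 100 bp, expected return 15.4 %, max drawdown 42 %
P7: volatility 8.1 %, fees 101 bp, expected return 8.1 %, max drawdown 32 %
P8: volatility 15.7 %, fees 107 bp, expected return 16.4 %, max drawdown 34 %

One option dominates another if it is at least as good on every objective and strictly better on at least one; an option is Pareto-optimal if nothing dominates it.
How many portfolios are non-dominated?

6

P1: not dominated (best expected return).
P2: dominated by P4 (volatility 16.7≤30.0, fees 36≤78, expected return 16.6≥16.5, max drawdown 29≤37).
P3: not dominated (best max drawdown).
P4: not dominated.
P5: not dominated (best fees).
P6: dominated by P4 (volatility 16.7≤22.1, fees 36≤100, expected return 16.6≥15.4, max drawdown 29≤42).
P7: not dominated (best volatility).
P8: not dominated.
Pareto-optimal: P1, P3, P4, P5, P7, P8 → 6.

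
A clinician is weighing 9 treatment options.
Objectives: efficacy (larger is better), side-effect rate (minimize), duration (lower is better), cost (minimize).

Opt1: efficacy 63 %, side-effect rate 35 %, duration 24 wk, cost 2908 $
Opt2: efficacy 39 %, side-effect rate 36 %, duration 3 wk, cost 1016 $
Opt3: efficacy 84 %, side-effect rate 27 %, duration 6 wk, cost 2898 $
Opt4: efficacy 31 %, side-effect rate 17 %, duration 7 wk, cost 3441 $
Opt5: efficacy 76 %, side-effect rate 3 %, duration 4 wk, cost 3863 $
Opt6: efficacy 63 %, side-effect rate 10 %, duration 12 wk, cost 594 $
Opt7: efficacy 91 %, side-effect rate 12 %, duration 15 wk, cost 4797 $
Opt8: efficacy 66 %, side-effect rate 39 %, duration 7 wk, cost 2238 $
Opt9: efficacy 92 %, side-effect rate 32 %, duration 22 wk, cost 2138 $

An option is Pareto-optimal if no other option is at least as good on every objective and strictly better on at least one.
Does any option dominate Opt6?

No

Opt1: worse on side-effect rate (35 vs 10).
Opt2: worse on efficacy (39 vs 63).
Opt3: worse on side-effect rate (27 vs 10).
Opt4: worse on efficacy (31 vs 63).
Opt5: worse on cost (3863 vs 594).
Opt7: worse on side-effect rate (12 vs 10).
Opt8: worse on side-effect rate (39 vs 10).
Opt9: worse on side-effect rate (32 vs 10).
No option is at least as good as Opt6 on every objective and strictly better on one.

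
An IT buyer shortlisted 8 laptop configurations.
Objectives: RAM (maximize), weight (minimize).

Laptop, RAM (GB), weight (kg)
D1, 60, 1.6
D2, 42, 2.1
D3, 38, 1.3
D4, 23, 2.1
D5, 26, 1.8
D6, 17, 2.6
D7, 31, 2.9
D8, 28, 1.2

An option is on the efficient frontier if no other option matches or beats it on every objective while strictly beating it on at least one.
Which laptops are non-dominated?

D1, D3, D8

D1: not dominated (best RAM).
D2: dominated by D1 (RAM 60≥42, weight 1.6≤2.1).
D3: not dominated.
D4: dominated by D1 (RAM 60≥23, weight 1.6≤2.1).
D5: dominated by D1 (RAM 60≥26, weight 1.6≤1.8).
D6: dominated by D1 (RAM 60≥17, weight 1.6≤2.6).
D7: dominated by D1 (RAM 60≥31, weight 1.6≤2.9).
D8: not dominated (best weight).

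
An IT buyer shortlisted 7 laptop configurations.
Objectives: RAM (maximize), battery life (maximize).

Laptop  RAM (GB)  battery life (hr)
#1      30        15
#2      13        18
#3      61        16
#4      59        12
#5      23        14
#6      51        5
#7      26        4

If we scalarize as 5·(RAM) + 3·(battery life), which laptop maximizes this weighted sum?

#1: 5·30 + 3·15 = 195
#2: 5·13 + 3·18 = 119
#3: 5·61 + 3·16 = 353
#4: 5·59 + 3·12 = 331
#5: 5·23 + 3·14 = 157
#6: 5·51 + 3·5 = 270
#7: 5·26 + 3·4 = 142
Highest: #3 at 353.

#3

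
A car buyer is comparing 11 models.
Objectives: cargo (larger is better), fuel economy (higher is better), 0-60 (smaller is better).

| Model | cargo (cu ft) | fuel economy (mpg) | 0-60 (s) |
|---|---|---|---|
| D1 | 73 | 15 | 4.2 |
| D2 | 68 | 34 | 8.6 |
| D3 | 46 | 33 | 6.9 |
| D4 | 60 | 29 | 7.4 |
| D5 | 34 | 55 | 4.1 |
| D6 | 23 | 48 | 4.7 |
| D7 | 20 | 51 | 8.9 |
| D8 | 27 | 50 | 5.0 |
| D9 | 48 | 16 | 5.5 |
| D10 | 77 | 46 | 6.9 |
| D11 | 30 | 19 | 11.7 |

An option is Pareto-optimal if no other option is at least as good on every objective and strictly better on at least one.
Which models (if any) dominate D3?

D10: cargo 77≥46, fuel economy 46≥33, 0-60 6.9≤6.9 — dominates D3.
Others (D1, D2, D4, D5, D6, D7, D8, D9, D11) are each worse than D3 on at least one objective.

D10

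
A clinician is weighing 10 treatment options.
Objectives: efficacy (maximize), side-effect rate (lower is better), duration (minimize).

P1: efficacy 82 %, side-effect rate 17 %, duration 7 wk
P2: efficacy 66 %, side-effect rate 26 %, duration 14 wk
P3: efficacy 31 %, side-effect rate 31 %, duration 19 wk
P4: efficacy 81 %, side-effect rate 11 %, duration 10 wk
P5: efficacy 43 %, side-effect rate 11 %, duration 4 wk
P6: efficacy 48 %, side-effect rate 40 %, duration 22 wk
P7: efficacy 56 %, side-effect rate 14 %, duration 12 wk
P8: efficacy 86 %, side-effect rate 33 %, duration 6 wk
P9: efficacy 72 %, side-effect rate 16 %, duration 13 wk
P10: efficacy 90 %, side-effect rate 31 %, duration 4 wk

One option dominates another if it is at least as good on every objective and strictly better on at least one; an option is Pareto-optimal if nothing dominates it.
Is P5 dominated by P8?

P8 vs P5: P8 is worse on side-effect rate (33 vs 11), so it does not dominate P5.

No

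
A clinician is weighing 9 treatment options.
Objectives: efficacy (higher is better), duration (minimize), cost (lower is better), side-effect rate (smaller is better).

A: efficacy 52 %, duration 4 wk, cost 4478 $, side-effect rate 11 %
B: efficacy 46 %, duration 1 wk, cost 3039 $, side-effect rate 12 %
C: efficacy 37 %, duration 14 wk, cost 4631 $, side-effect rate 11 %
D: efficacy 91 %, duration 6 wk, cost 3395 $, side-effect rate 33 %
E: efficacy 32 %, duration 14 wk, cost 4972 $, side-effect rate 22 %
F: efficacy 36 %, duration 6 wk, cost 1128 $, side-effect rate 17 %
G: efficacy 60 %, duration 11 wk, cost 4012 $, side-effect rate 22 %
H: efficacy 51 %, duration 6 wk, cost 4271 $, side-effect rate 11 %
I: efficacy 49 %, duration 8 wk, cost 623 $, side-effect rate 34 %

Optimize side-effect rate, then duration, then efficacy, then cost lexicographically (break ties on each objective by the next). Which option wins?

First minimize side-effect rate: best is 11, kept {A, C, H}.
Then minimize duration: best is 4, kept {A}.

A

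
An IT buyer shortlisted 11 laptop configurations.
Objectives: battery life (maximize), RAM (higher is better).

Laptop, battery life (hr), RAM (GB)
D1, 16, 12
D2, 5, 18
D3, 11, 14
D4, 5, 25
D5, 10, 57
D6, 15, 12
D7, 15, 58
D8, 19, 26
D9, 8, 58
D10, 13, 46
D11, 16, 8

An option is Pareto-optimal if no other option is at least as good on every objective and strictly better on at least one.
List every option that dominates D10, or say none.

D7

D7: battery life 15≥13, RAM 58≥46 — dominates D10.
Others (D1, D2, D3, D4, D5, D6, D8, D9, D11) are each worse than D10 on at least one objective.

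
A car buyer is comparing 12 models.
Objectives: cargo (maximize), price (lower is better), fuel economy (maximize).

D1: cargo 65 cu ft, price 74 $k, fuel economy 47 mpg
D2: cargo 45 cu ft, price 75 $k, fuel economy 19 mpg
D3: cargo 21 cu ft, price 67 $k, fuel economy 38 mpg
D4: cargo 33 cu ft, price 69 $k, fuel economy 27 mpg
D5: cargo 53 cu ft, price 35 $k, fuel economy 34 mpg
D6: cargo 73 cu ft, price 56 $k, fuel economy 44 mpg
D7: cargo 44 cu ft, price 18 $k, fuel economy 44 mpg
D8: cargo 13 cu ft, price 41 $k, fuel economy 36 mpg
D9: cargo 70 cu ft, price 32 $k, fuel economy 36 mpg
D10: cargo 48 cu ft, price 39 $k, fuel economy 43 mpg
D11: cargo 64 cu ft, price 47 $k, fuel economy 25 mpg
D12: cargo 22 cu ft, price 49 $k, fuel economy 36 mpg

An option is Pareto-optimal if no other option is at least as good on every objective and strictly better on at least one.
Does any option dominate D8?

Yes

D7 vs D8: cargo 44≥13, price 18≤41, fuel economy 44≥36 — D7 is at least as good on every objective and strictly better on at least one, so D7 dominates D8.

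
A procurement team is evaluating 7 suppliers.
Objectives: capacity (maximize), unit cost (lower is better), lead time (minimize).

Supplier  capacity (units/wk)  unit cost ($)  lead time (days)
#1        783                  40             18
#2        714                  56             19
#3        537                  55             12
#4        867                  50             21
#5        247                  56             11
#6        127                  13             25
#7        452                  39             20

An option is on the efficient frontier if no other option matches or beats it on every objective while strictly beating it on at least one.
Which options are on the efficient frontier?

#1: not dominated.
#2: dominated by #1 (capacity 783≥714, unit cost 40≤56, lead time 18≤19).
#3: not dominated.
#4: not dominated (best capacity).
#5: not dominated (best lead time).
#6: not dominated (best unit cost).
#7: not dominated.

#1, #3, #4, #5, #6, #7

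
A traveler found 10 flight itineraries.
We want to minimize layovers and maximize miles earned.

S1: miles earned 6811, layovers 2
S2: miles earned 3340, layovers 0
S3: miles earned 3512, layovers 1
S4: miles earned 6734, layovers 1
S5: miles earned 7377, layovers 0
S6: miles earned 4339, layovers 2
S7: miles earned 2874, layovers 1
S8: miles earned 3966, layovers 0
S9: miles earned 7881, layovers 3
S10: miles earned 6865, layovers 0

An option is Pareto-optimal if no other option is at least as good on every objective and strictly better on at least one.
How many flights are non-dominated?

S1: dominated by S5 (miles earned 7377≥6811, layovers 0≤2).
S2: dominated by S5 (miles earned 7377≥3340, layovers 0≤0).
S3: dominated by S4 (miles earned 6734≥3512, layovers 1≤1).
S4: dominated by S5 (miles earned 7377≥6734, layovers 0≤1).
S5: not dominated.
S6: dominated by S1 (miles earned 6811≥4339, layovers 2≤2).
S7: dominated by S2 (miles earned 3340≥2874, layovers 0≤1).
S8: dominated by S5 (miles earned 7377≥3966, layovers 0≤0).
S9: not dominated (best miles earned).
S10: dominated by S5 (miles earned 7377≥6865, layovers 0≤0).
Pareto-optimal: S5, S9 → 2.

2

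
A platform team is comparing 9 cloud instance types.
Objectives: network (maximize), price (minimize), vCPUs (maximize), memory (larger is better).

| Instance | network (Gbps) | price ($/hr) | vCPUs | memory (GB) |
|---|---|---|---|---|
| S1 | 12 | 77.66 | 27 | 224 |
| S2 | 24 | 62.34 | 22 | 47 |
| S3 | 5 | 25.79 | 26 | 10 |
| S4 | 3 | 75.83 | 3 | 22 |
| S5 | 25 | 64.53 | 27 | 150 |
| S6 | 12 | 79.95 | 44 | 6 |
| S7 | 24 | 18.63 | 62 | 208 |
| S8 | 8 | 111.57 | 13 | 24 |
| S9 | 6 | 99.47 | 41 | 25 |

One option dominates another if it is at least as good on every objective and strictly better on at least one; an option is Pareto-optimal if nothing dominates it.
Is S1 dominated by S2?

S2 vs S1: S2 is worse on vCPUs (22 vs 27), so it does not dominate S1.

No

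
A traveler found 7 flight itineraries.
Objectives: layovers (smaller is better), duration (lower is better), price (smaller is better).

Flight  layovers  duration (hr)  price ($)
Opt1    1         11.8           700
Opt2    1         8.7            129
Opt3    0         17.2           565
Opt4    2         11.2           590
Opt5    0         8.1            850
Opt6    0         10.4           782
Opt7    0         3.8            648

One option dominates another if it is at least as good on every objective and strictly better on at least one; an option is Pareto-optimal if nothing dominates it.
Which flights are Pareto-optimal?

Opt1: dominated by Opt2 (layovers 1≤1, duration 8.7≤11.8, price 129≤700).
Opt2: not dominated (best price).
Opt3: not dominated.
Opt4: dominated by Opt2 (layovers 1≤2, duration 8.7≤11.2, price 129≤590).
Opt5: dominated by Opt7 (layovers 0≤0, duration 3.8≤8.1, price 648≤850).
Opt6: dominated by Opt7 (layovers 0≤0, duration 3.8≤10.4, price 648≤782).
Opt7: not dominated (best duration).

Opt2, Opt3, Opt7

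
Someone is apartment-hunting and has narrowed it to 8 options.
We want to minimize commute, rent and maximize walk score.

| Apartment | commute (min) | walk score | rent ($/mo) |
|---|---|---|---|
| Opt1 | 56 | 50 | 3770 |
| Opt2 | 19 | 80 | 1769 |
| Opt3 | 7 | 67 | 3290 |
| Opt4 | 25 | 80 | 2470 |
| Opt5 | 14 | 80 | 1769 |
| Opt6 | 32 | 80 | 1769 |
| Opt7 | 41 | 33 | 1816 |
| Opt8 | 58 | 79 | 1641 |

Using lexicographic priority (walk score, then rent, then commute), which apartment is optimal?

Opt5

First maximize walk score: best is 80, kept {Opt2, Opt4, Opt5, Opt6}.
Then minimize rent: best is 1769, kept {Opt2, Opt5, Opt6}.
Then minimize commute: best is 14, kept {Opt5}.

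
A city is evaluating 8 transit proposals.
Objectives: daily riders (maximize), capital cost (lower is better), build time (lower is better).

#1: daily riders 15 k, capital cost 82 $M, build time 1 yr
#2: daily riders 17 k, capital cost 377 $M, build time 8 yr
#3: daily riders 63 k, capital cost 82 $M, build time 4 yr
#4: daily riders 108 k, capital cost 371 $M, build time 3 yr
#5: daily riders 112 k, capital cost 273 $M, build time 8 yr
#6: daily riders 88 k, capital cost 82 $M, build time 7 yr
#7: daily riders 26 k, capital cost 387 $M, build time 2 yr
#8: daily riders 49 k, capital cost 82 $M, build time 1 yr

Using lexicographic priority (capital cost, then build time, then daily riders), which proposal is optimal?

#8

First minimize capital cost: best is 82, kept {#1, #3, #6, #8}.
Then minimize build time: best is 1, kept {#1, #8}.
Then maximize daily riders: best is 49, kept {#8}.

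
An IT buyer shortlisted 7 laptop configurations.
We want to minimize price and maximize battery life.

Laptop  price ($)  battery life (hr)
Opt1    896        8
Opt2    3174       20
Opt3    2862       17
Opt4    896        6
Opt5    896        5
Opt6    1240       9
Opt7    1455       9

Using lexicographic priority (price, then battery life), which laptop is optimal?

Opt1

First minimize price: best is 896, kept {Opt1, Opt4, Opt5}.
Then maximize battery life: best is 8, kept {Opt1}.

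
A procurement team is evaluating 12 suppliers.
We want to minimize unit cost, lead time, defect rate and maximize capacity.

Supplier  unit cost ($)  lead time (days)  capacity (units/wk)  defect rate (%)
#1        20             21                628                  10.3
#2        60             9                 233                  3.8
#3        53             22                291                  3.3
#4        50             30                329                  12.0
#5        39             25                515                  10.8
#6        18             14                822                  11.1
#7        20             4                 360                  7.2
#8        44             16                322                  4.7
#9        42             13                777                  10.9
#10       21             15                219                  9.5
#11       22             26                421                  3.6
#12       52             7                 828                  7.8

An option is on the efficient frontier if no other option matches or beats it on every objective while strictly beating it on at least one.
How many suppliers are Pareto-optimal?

9

#1: not dominated.
#2: not dominated.
#3: not dominated (best defect rate).
#4: dominated by #1 (unit cost 20≤50, lead time 21≤30, capacity 628≥329, defect rate 10.3≤12.0).
#5: dominated by #1 (unit cost 20≤39, lead time 21≤25, capacity 628≥515, defect rate 10.3≤10.8).
#6: not dominated (best unit cost).
#7: not dominated (best lead time).
#8: not dominated.
#9: not dominated.
#10: dominated by #7 (unit cost 20≤21, lead time 4≤15, capacity 360≥219, defect rate 7.2≤9.5).
#11: not dominated.
#12: not dominated (best capacity).
Pareto-optimal: #1, #2, #3, #6, #7, #8, #9, #11, #12 → 9.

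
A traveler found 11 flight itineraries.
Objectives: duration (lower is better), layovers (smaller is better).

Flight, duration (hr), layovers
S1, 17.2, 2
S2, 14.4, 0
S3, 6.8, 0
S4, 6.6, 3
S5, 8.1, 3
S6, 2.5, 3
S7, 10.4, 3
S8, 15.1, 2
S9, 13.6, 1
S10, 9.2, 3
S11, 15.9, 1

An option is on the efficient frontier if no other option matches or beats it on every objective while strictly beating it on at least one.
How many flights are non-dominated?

2

S1: dominated by S2 (duration 14.4≤17.2, layovers 0≤2).
S2: dominated by S3 (duration 6.8≤14.4, layovers 0≤0).
S3: not dominated.
S4: dominated by S6 (duration 2.5≤6.6, layovers 3≤3).
S5: dominated by S3 (duration 6.8≤8.1, layovers 0≤3).
S6: not dominated (best duration).
S7: dominated by S3 (duration 6.8≤10.4, layovers 0≤3).
S8: dominated by S2 (duration 14.4≤15.1, layovers 0≤2).
S9: dominated by S3 (duration 6.8≤13.6, layovers 0≤1).
S10: dominated by S3 (duration 6.8≤9.2, layovers 0≤3).
S11: dominated by S2 (duration 14.4≤15.9, layovers 0≤1).
Pareto-optimal: S3, S6 → 2.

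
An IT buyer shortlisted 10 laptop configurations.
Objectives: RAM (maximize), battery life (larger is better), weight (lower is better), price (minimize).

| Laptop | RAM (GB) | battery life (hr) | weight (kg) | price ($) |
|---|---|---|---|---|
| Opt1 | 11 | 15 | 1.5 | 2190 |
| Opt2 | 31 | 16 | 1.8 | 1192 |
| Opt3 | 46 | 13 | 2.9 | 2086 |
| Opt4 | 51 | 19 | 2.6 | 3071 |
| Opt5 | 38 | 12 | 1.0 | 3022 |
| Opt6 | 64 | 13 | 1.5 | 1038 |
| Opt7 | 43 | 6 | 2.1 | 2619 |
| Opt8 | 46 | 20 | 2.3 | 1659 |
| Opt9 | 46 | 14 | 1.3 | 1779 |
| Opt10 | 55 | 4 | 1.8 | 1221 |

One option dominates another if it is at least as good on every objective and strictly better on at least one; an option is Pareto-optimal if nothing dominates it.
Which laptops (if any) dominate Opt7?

Opt6: RAM 64≥43, battery life 13≥6, weight 1.5≤2.1, price 1038≤2619 — dominates Opt7.
Opt9: RAM 46≥43, battery life 14≥6, weight 1.3≤2.1, price 1779≤2619 — dominates Opt7.
Others (Opt1, Opt2, Opt3, Opt4, Opt5, Opt8, Opt10) are each worse than Opt7 on at least one objective.

Opt6, Opt9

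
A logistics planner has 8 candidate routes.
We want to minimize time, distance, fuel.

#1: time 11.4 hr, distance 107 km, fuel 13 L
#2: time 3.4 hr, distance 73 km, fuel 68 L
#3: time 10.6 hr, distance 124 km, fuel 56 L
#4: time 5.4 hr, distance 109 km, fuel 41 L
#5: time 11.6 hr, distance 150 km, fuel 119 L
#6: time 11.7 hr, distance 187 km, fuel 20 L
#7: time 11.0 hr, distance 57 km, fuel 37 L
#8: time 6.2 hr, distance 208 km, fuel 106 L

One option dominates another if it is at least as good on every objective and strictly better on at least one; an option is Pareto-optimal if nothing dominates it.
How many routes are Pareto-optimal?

#1: not dominated (best fuel).
#2: not dominated (best time).
#3: dominated by #4 (time 5.4≤10.6, distance 109≤124, fuel 41≤56).
#4: not dominated.
#5: dominated by #1 (time 11.4≤11.6, distance 107≤150, fuel 13≤119).
#6: dominated by #1 (time 11.4≤11.7, distance 107≤187, fuel 13≤20).
#7: not dominated (best distance).
#8: dominated by #2 (time 3.4≤6.2, distance 73≤208, fuel 68≤106).
Pareto-optimal: #1, #2, #4, #7 → 4.

4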